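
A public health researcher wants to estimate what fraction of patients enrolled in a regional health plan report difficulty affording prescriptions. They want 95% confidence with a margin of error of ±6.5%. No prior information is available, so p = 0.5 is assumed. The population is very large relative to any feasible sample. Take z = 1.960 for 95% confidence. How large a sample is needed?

With p = 0.5, p(1−p) = 0.25.
n = z²·p(1−p)/E² = 1.960² × 0.2500 / 0.065² = 3.8416 × 0.2500 / 0.004225 ≈ 227.31.
Rounding up gives n = 228.

228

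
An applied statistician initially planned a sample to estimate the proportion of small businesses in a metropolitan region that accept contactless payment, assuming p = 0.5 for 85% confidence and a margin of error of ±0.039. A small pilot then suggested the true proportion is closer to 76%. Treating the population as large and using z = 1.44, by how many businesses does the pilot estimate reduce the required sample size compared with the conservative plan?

Conservative (p = 0.5): n = 1.44² × 0.25 / 0.039² ≈ 340.83 → 341.
Using p = 0.76: p(1−p) = 0.1824, so n = 1.44² × 0.1824 / 0.039² ≈ 248.67 → 249.
Reduction: 341 − 249 = 92.

92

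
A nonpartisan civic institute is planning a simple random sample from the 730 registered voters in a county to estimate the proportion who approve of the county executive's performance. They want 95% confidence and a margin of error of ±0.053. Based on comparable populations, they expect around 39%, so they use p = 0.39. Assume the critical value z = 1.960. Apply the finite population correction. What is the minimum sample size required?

Unadjusted: n₀ = 1.960² × 0.39 × 0.61 / 0.053² ≈ 325.35, so n₀ = 326.
Finite population correction with N = 730: n = n₀ / (1 + (n₀−1)/N) = 326 / (1 + 325/730) = 326 / 1.4452 ≈ 225.57.
Rounding up, n = 226.

226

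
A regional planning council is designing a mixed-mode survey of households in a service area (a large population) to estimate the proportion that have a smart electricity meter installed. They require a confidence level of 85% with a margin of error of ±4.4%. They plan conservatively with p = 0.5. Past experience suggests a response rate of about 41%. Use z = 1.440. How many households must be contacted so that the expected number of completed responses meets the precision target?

Completed interviews needed: n₀ = 1.440² × 0.2500 / 0.044² ≈ 267.77 → 268.
At a 41% response rate, contacts needed = 268 / 0.41 ≈ 653.66 → 654.

654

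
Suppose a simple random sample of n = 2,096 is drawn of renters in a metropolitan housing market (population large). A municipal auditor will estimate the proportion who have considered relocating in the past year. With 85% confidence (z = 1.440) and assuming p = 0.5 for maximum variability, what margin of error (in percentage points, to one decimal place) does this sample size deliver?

SE(p̂) = √[p(1−p)/n] = √[0.2500/2096] = 0.01092.
E = z × SE = 1.440 × 0.01092 = 0.01573, or 1.6 percentage points.

1.6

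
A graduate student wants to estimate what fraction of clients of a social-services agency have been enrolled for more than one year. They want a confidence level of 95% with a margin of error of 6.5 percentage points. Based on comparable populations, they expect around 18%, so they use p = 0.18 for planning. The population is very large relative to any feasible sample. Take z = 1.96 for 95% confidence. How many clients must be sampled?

With p = 0.18, p(1−p) = 0.1476.
n = z²·p(1−p)/E² = 1.96² × 0.1476 / 0.065² = 3.8416 × 0.1476 / 0.004225 ≈ 134.21.
Rounding up gives n = 135.

135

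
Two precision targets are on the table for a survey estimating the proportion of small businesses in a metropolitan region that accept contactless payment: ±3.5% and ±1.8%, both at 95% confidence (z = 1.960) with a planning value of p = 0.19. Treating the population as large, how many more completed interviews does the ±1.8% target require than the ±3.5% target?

1342

At ±3.5%: n = 1.960² × 0.1539 / 0.035² ≈ 482.63 → 483.
At ±1.8%: n = 1.960² × 0.1539 / 0.018² ≈ 1824.76 → 1825.
Additional respondents: 1825 − 483 = 1342.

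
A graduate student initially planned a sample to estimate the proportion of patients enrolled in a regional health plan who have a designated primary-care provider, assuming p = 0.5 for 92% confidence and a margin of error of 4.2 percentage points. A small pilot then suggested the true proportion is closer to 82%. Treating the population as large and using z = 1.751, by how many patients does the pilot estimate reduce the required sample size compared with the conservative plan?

178

Conservative (p = 0.5): n = 1.751² × 0.25 / 0.042² ≈ 434.52 → 435.
Using p = 0.82: p(1−p) = 0.1476, so n = 1.751² × 0.1476 / 0.042² ≈ 256.54 → 257.
Reduction: 435 − 257 = 178.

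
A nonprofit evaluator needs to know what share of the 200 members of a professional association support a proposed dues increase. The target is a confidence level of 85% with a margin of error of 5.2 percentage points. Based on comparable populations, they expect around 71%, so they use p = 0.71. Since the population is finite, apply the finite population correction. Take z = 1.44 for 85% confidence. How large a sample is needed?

89

Unadjusted: n₀ = 1.44² × 0.71 × 0.29 / 0.052² ≈ 157.90, so n₀ = 158.
Finite population correction with N = 200: n = n₀ / (1 + (n₀−1)/N) = 158 / (1 + 157/200) = 158 / 1.7850 ≈ 88.52.
Rounding up, n = 89.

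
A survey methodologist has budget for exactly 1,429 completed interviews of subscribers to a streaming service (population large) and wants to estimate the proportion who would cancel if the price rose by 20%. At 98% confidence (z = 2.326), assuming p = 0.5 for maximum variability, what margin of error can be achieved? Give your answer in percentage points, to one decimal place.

3.1

SE(p̂) = √[p(1−p)/n] = √[0.2500/1429] = 0.01323.
E = z × SE = 2.326 × 0.01323 = 0.03077, or 3.1 percentage points.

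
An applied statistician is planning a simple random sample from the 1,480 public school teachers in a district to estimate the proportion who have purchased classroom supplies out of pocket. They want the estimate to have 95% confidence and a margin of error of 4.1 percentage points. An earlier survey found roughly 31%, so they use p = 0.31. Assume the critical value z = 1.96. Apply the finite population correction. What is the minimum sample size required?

368

Unadjusted: n₀ = 1.96² × 0.31 × 0.69 / 0.041² ≈ 488.83, so n₀ = 489.
Finite population correction with N = 1,480: n = n₀ / (1 + (n₀−1)/N) = 489 / (1 + 488/1480) = 489 / 1.3297 ≈ 367.74.
Rounding up, n = 368.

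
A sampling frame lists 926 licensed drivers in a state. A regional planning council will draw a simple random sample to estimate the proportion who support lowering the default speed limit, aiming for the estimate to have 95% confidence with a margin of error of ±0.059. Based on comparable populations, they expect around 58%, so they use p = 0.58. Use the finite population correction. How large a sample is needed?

For 95% confidence, z = 1.96.
Unadjusted: n₀ = 1.96² × 0.58 × 0.42 / 0.059² ≈ 268.83, so n₀ = 269.
Finite population correction with N = 926: n = n₀ / (1 + (n₀−1)/N) = 269 / (1 + 268/926) = 269 / 1.2894 ≈ 208.62.
Rounding up, n = 209.

209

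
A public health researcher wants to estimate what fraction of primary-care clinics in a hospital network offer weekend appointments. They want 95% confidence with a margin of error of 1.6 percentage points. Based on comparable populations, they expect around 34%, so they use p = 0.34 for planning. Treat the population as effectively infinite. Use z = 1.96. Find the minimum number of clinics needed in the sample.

With p = 0.34, p(1−p) = 0.2244.
n = z²·p(1−p)/E² = 1.96² × 0.2244 / 0.016² = 3.8416 × 0.2244 / 0.000256 ≈ 3367.40.
Rounding up gives n = 3368.

3368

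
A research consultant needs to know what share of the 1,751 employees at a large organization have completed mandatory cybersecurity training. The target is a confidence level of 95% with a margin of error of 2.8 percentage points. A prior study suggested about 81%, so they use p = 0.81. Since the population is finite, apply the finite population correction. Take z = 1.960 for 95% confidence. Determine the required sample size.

528

Unadjusted: n₀ = 1.960² × 0.81 × 0.19 / 0.028² ≈ 754.11, so n₀ = 755.
Finite population correction with N = 1,751: n = n₀ / (1 + (n₀−1)/N) = 755 / (1 + 754/1751) = 755 / 1.4306 ≈ 527.75.
Rounding up, n = 528.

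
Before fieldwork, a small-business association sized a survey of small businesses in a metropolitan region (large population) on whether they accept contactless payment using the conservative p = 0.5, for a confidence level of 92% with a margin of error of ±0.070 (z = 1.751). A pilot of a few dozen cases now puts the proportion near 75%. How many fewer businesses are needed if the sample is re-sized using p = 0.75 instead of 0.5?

Conservative (p = 0.5): n = 1.751² × 0.25 / 0.070² ≈ 156.43 → 157.
Using p = 0.75: p(1−p) = 0.1875, so n = 1.751² × 0.1875 / 0.070² ≈ 117.32 → 118.
Reduction: 157 − 118 = 39.

39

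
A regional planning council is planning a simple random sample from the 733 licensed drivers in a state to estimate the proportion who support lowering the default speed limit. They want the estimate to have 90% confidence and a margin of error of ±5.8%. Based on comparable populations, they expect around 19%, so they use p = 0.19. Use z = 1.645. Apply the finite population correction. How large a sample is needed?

Unadjusted: n₀ = 1.645² × 0.19 × 0.81 / 0.058² ≈ 123.80, so n₀ = 124.
Finite population correction with N = 733: n = n₀ / (1 + (n₀−1)/N) = 124 / (1 + 123/733) = 124 / 1.1678 ≈ 106.18.
Rounding up, n = 107.

107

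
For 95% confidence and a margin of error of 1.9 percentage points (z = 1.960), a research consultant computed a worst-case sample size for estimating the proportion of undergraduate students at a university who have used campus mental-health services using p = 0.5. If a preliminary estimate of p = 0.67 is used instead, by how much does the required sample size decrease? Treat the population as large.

308

Conservative (p = 0.5): n = 1.960² × 0.25 / 0.019² ≈ 2660.39 → 2661.
Using p = 0.67: p(1−p) = 0.2211, so n = 1.960² × 0.2211 / 0.019² ≈ 2352.85 → 2353.
Reduction: 2661 − 2353 = 308.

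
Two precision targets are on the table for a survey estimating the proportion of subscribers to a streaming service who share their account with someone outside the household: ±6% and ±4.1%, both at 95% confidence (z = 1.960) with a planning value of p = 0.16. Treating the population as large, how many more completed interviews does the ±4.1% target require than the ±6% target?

At ±6%: n = 1.960² × 0.1344 / 0.060² ≈ 143.42 → 144.
At ±4.1%: n = 1.960² × 0.1344 / 0.041² ≈ 307.15 → 308.
Additional respondents: 308 − 144 = 164.

164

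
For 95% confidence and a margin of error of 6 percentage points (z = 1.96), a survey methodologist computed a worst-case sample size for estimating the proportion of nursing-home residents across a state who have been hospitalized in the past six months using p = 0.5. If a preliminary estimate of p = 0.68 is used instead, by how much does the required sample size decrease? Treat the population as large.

34

Conservative (p = 0.5): n = 1.96² × 0.25 / 0.060² ≈ 266.78 → 267.
Using p = 0.68: p(1−p) = 0.2176, so n = 1.96² × 0.2176 / 0.060² ≈ 232.20 → 233.
Reduction: 267 − 233 = 34.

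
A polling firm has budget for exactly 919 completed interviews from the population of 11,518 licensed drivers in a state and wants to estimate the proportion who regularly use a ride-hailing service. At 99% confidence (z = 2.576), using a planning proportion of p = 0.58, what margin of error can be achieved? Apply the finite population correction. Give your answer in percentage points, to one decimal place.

4.0

Finite-population factor: (N−n)/(N−1) = (11518−919)/(11518−1) = 0.9203.
SE(p̂) = √[p(1−p)/n · (N−n)/(N−1)] = √[0.2436/919 × 0.9203] = 0.01562.
E = z × SE = 2.576 × 0.01562 = 0.04023 ≈ 4.0 percentage points.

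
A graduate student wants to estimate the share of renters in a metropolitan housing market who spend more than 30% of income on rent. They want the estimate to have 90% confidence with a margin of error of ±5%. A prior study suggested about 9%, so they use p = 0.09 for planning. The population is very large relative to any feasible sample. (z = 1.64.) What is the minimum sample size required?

89

With p = 0.09, p(1−p) = 0.0819.
n = z²·p(1−p)/E² = 1.64² × 0.0819 / 0.050² = 2.6896 × 0.0819 / 0.002500 ≈ 88.11.
Rounding up gives n = 89.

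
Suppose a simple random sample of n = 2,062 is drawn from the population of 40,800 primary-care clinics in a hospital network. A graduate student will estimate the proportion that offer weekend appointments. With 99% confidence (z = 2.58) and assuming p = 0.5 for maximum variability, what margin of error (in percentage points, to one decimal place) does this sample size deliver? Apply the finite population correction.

Finite-population factor: (N−n)/(N−1) = (40800−2062)/(40800−1) = 0.9495.
SE(p̂) = √[p(1−p)/n · (N−n)/(N−1)] = √[0.2500/2062 × 0.9495] = 0.01073.
E = z × SE = 2.58 × 0.01073 = 0.02768 ≈ 2.8 percentage points.

2.8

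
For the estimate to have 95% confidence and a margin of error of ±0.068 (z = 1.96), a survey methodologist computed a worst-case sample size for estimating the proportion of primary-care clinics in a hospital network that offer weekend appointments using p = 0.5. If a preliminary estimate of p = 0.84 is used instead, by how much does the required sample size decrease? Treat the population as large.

96

Conservative (p = 0.5): n = 1.96² × 0.25 / 0.068² ≈ 207.70 → 208.
Using p = 0.84: p(1−p) = 0.1344, so n = 1.96² × 0.1344 / 0.068² ≈ 111.66 → 112.
Reduction: 208 − 112 = 96.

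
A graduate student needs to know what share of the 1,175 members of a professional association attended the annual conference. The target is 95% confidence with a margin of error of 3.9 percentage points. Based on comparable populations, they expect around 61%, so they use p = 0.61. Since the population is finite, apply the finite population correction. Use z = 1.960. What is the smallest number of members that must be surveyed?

Unadjusted: n₀ = 1.960² × 0.61 × 0.39 / 0.039² ≈ 600.87, so n₀ = 601.
Finite population correction with N = 1,175: n = n₀ / (1 + (n₀−1)/N) = 601 / (1 + 600/1175) = 601 / 1.5106 ≈ 397.85.
Rounding up, n = 398.

398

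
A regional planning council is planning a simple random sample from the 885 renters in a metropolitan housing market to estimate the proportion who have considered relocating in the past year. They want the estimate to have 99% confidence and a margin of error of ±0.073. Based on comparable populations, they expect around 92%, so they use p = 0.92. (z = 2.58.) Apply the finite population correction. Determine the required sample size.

Unadjusted: n₀ = 2.58² × 0.92 × 0.08 / 0.073² ≈ 91.93, so n₀ = 92.
Finite population correction with N = 885: n = n₀ / (1 + (n₀−1)/N) = 92 / (1 + 91/885) = 92 / 1.1028 ≈ 83.42.
Rounding up, n = 84.

84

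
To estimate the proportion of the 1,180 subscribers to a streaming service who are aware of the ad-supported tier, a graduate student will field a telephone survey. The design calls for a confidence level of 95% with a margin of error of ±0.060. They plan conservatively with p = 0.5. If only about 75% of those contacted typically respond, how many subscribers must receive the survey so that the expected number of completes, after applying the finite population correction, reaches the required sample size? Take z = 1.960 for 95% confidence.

Completed interviews needed (unadjusted): n₀ = 1.960² × 0.2500 / 0.060² ≈ 266.78 → 267.
FPC for N = 1,180: n = 267 / (1 + 266/1180) = 267 / 1.2254 ≈ 217.88 → 218.
At a 75% response rate, contacts needed = 218 / 0.75 ≈ 290.67 → 291.

291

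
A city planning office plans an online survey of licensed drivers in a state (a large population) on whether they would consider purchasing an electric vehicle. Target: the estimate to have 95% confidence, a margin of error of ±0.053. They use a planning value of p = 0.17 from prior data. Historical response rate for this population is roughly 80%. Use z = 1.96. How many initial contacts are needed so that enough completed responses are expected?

242

Completed interviews needed: n₀ = 1.96² × 0.1411 / 0.053² ≈ 192.97 → 193.
At an 80% response rate, contacts needed = 193 / 0.80 ≈ 241.25 → 242.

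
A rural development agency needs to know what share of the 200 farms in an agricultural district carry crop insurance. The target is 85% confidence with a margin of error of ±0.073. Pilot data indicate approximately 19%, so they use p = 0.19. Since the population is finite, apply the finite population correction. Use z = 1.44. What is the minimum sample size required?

Unadjusted: n₀ = 1.44² × 0.19 × 0.81 / 0.073² ≈ 59.88, so n₀ = 60.
Finite population correction with N = 200: n = n₀ / (1 + (n₀−1)/N) = 60 / (1 + 59/200) = 60 / 1.2950 ≈ 46.33.
Rounding up, n = 47.

47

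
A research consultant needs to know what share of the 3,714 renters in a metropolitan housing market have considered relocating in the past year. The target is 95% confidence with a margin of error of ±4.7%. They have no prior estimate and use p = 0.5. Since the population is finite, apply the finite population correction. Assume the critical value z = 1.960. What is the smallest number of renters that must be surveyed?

390

Unadjusted: n₀ = 1.960² × 0.50 × 0.50 / 0.047² ≈ 434.77, so n₀ = 435.
Finite population correction with N = 3,714: n = n₀ / (1 + (n₀−1)/N) = 435 / (1 + 434/3714) = 435 / 1.1169 ≈ 389.49.
Rounding up, n = 390.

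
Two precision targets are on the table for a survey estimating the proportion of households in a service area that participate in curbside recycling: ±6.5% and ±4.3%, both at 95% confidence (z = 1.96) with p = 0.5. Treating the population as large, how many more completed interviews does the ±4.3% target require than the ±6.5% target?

At ±6.5%: n = 1.96² × 0.2500 / 0.065² ≈ 227.31 → 228.
At ±4.3%: n = 1.96² × 0.2500 / 0.043² ≈ 519.42 → 520.
Additional respondents: 520 − 228 = 292.

292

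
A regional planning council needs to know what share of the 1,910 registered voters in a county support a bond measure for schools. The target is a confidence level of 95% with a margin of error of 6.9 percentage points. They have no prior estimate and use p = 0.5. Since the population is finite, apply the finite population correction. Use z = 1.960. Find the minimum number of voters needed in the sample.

183

Unadjusted: n₀ = 1.960² × 0.50 × 0.50 / 0.069² ≈ 201.72, so n₀ = 202.
Finite population correction with N = 1,910: n = n₀ / (1 + (n₀−1)/N) = 202 / (1 + 201/1910) = 202 / 1.1052 ≈ 182.77.
Rounding up, n = 183.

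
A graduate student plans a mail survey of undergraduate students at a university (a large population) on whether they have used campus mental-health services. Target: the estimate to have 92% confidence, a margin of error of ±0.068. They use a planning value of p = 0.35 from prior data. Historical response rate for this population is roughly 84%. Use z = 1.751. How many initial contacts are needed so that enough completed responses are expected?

180

Completed interviews needed: n₀ = 1.751² × 0.2275 / 0.068² ≈ 150.85 → 151.
At an 84% response rate, contacts needed = 151 / 0.84 ≈ 179.76 → 180.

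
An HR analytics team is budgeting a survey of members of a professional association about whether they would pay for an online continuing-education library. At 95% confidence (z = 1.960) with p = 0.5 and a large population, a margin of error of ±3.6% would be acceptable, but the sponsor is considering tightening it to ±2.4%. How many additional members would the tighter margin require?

At ±3.6%: n = 1.960² × 0.2500 / 0.036² ≈ 741.05 → 742.
At ±2.4%: n = 1.960² × 0.2500 / 0.024² ≈ 1667.36 → 1668.
Additional respondents: 1668 − 742 = 926.

926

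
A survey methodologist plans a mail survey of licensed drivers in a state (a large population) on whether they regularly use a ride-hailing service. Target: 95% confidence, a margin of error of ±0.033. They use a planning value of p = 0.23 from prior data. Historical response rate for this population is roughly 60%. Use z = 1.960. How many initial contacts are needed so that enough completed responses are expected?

1042

Completed interviews needed: n₀ = 1.960² × 0.1771 / 0.033² ≈ 624.75 → 625.
At a 60% response rate, contacts needed = 625 / 0.60 ≈ 1041.67 → 1042.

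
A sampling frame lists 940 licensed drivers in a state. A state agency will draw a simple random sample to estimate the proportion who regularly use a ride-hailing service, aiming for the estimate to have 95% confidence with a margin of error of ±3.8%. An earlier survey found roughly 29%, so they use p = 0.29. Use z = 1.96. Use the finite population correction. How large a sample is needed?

Unadjusted: n₀ = 1.96² × 0.29 × 0.71 / 0.038² ≈ 547.77, so n₀ = 548.
Finite population correction with N = 940: n = n₀ / (1 + (n₀−1)/N) = 548 / (1 + 547/940) = 548 / 1.5819 ≈ 346.42.
Rounding up, n = 347.

347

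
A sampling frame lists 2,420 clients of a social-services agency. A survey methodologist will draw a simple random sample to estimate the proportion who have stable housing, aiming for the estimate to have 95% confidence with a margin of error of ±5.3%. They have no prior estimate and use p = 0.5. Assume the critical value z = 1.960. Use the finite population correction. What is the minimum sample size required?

Unadjusted: n₀ = 1.960² × 0.50 × 0.50 / 0.053² ≈ 341.90, so n₀ = 342.
Finite population correction with N = 2,420: n = n₀ / (1 + (n₀−1)/N) = 342 / (1 + 341/2420) = 342 / 1.1409 ≈ 299.76.
Rounding up, n = 300.

300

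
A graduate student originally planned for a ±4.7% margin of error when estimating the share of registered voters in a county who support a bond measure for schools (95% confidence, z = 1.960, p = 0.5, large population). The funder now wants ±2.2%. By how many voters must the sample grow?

1550

At ±4.7%: n = 1.960² × 0.2500 / 0.047² ≈ 434.77 → 435.
At ±2.2%: n = 1.960² × 0.2500 / 0.022² ≈ 1984.30 → 1985.
Additional respondents: 1985 − 435 = 1550.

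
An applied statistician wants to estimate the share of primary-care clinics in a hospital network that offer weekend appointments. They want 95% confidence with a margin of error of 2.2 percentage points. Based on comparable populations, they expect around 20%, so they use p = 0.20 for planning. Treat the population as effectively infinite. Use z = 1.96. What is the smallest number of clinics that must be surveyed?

1270

With p = 0.20, p(1−p) = 0.1600.
n = z²·p(1−p)/E² = 1.96² × 0.1600 / 0.022² = 3.8416 × 0.1600 / 0.000484 ≈ 1269.95.
Rounding up gives n = 1270.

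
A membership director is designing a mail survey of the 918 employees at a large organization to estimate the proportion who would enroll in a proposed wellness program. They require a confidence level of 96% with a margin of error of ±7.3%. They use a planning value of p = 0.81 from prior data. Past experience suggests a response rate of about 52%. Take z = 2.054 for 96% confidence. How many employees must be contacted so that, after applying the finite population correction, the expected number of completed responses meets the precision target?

208

Completed interviews needed (unadjusted): n₀ = 2.054² × 0.1539 / 0.073² ≈ 121.84 → 122.
FPC for N = 918: n = 122 / (1 + 121/918) = 122 / 1.1318 ≈ 107.79 → 108.
At a 52% response rate, contacts needed = 108 / 0.52 ≈ 207.69 → 208.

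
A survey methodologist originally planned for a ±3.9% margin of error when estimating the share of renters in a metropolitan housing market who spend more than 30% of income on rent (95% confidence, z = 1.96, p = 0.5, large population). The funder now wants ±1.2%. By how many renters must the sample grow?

6038

At ±3.9%: n = 1.96² × 0.2500 / 0.039² ≈ 631.43 → 632.
At ±1.2%: n = 1.96² × 0.2500 / 0.012² ≈ 6669.44 → 6670.
Additional respondents: 6670 − 632 = 6038.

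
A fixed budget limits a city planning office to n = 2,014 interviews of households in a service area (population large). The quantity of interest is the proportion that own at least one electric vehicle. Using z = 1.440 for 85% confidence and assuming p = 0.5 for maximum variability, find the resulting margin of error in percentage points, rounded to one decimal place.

1.6

SE(p̂) = √[p(1−p)/n] = √[0.2500/2014] = 0.01114.
E = z × SE = 1.440 × 0.01114 = 0.01604, or 1.6 percentage points.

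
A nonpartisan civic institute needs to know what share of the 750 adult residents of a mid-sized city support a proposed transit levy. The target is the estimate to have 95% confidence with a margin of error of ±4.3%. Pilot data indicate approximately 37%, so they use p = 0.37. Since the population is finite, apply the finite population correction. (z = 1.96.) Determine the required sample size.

Unadjusted: n₀ = 1.96² × 0.37 × 0.63 / 0.043² ≈ 484.30, so n₀ = 485.
Finite population correction with N = 750: n = n₀ / (1 + (n₀−1)/N) = 485 / (1 + 484/750) = 485 / 1.6453 ≈ 294.77.
Rounding up, n = 295.

295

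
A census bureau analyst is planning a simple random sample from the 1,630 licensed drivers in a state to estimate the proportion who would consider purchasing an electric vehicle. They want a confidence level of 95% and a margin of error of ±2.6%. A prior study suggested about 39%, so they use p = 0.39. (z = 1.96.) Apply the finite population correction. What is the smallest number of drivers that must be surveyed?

Unadjusted: n₀ = 1.96² × 0.39 × 0.61 / 0.026² ≈ 1351.95, so n₀ = 1352.
Finite population correction with N = 1,630: n = n₀ / (1 + (n₀−1)/N) = 1352 / (1 + 1351/1630) = 1352 / 1.8288 ≈ 739.27.
Rounding up, n = 740.

740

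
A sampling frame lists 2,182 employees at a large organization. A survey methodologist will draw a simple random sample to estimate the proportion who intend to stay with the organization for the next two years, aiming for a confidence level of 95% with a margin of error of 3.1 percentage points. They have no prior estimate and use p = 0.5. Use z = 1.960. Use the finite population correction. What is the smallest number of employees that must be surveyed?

Unadjusted: n₀ = 1.960² × 0.50 × 0.50 / 0.031² ≈ 999.38, so n₀ = 1000.
Finite population correction with N = 2,182: n = n₀ / (1 + (n₀−1)/N) = 1000 / (1 + 999/2182) = 1000 / 1.4578 ≈ 685.95.
Rounding up, n = 686.

686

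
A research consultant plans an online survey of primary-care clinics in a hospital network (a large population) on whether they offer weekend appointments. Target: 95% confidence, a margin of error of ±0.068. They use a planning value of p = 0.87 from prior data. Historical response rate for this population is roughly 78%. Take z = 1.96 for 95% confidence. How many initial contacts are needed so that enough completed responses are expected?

Completed interviews needed: n₀ = 1.96² × 0.1131 / 0.068² ≈ 93.96 → 94.
At a 78% response rate, contacts needed = 94 / 0.78 ≈ 120.51 → 121.

121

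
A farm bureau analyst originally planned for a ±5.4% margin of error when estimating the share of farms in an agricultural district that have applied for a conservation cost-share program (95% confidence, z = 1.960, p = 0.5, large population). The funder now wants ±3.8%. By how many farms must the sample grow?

336

At ±5.4%: n = 1.960² × 0.2500 / 0.054² ≈ 329.36 → 330.
At ±3.8%: n = 1.960² × 0.2500 / 0.038² ≈ 665.10 → 666.
Additional respondents: 666 − 330 = 336.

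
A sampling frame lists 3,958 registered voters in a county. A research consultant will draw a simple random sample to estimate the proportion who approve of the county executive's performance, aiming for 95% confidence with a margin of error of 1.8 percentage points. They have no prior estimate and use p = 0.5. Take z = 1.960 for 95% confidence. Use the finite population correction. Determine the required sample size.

Unadjusted: n₀ = 1.960² × 0.50 × 0.50 / 0.018² ≈ 2964.20, so n₀ = 2965.
Finite population correction with N = 3,958: n = n₀ / (1 + (n₀−1)/N) = 2965 / (1 + 2964/3958) = 2965 / 1.7489 ≈ 1695.39.
Rounding up, n = 1696.

1696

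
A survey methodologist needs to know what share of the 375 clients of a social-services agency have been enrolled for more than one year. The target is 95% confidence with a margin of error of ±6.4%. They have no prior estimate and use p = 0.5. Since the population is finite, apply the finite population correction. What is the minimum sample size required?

145

For 95% confidence, z = 1.96.
Unadjusted: n₀ = 1.96² × 0.50 × 0.50 / 0.064² ≈ 234.47, so n₀ = 235.
Finite population correction with N = 375: n = n₀ / (1 + (n₀−1)/N) = 235 / (1 + 234/375) = 235 / 1.6240 ≈ 144.70.
Rounding up, n = 145.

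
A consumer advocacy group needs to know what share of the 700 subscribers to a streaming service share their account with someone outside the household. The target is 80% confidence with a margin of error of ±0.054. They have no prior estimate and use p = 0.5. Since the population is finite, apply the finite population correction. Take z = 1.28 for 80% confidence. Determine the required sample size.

118

Unadjusted: n₀ = 1.28² × 0.50 × 0.50 / 0.054² ≈ 140.47, so n₀ = 141.
Finite population correction with N = 700: n = n₀ / (1 + (n₀−1)/N) = 141 / (1 + 140/700) = 141 / 1.2000 ≈ 117.50.
Rounding up, n = 118.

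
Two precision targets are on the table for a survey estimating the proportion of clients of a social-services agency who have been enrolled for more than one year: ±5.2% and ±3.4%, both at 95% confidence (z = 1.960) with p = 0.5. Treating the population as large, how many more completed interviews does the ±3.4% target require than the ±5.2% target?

475

At ±5.2%: n = 1.960² × 0.2500 / 0.052² ≈ 355.18 → 356.
At ±3.4%: n = 1.960² × 0.2500 / 0.034² ≈ 830.80 → 831.
Additional respondents: 831 − 356 = 475.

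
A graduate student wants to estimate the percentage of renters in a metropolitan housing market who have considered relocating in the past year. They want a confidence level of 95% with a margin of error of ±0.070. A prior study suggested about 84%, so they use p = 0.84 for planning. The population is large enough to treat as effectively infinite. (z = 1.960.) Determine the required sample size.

106

With p = 0.84, p(1−p) = 0.1344.
n = z²·p(1−p)/E² = 1.960² × 0.1344 / 0.070² = 3.8416 × 0.1344 / 0.004900 ≈ 105.37.
Rounding up gives n = 106.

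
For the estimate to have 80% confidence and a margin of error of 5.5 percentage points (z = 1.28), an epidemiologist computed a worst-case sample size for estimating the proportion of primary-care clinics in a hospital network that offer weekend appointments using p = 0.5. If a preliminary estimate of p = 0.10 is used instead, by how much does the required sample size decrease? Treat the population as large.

Conservative (p = 0.5): n = 1.28² × 0.25 / 0.055² ≈ 135.40 → 136.
Using p = 0.10: p(1−p) = 0.0900, so n = 1.28² × 0.0900 / 0.055² ≈ 48.75 → 49.
Reduction: 136 − 49 = 87.

87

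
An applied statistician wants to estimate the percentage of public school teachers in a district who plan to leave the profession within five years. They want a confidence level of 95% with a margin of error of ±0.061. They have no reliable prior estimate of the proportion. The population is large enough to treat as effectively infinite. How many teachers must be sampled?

259

For 95% confidence, z = 1.960.
With no prior estimate, use p = 0.5, giving p(1−p) = 0.25.
n = z²·p(1−p)/E² = 1.960² × 0.2500 / 0.061² = 3.8416 × 0.2500 / 0.003721 ≈ 258.10.
Rounding up gives n = 259.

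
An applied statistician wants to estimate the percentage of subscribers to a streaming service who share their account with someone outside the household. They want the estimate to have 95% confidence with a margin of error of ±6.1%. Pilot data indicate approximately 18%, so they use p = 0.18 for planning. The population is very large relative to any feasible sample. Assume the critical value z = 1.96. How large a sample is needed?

153

With p = 0.18, p(1−p) = 0.1476.
n = z²·p(1−p)/E² = 1.96² × 0.1476 / 0.061² = 3.8416 × 0.1476 / 0.003721 ≈ 152.38.
Rounding up gives n = 153.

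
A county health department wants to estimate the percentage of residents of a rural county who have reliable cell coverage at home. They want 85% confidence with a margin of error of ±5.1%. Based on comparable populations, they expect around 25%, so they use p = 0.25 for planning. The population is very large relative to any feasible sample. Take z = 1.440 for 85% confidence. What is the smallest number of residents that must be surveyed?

With p = 0.25, p(1−p) = 0.1875.
n = z²·p(1−p)/E² = 1.440² × 0.1875 / 0.051² = 2.0736 × 0.1875 / 0.002601 ≈ 149.48.
Rounding up gives n = 150.

150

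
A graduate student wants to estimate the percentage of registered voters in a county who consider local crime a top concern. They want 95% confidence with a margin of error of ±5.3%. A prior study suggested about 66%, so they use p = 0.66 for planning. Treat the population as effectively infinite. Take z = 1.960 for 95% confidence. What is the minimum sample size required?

307

With p = 0.66, p(1−p) = 0.2244.
n = z²·p(1−p)/E² = 1.960² × 0.2244 / 0.053² = 3.8416 × 0.2244 / 0.002809 ≈ 306.89.
Rounding up gives n = 307.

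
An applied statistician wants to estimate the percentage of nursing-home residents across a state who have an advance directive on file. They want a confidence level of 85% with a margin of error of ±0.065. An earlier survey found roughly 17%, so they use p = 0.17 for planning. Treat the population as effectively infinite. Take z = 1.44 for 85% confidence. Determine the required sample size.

With p = 0.17, p(1−p) = 0.1411.
n = z²·p(1−p)/E² = 1.44² × 0.1411 / 0.065² = 2.0736 × 0.1411 / 0.004225 ≈ 69.25.
Rounding up gives n = 70.

70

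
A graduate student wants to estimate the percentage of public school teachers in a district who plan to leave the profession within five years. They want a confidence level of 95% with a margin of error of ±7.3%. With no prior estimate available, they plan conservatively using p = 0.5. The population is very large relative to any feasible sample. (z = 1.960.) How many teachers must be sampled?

With p = 0.5, p(1−p) = 0.25.
n = z²·p(1−p)/E² = 1.960² × 0.2500 / 0.073² = 3.8416 × 0.2500 / 0.005329 ≈ 180.22.
Rounding up gives n = 181.

181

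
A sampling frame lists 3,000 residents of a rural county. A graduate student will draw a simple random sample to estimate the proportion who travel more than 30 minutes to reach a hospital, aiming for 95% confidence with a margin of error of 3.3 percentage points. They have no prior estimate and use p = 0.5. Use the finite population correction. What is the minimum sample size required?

For 95% confidence, z = 1.96.
Unadjusted: n₀ = 1.96² × 0.50 × 0.50 / 0.033² ≈ 881.91, so n₀ = 882.
Finite population correction with N = 3,000: n = n₀ / (1 + (n₀−1)/N) = 882 / (1 + 881/3000) = 882 / 1.2937 ≈ 681.78.
Rounding up, n = 682.

682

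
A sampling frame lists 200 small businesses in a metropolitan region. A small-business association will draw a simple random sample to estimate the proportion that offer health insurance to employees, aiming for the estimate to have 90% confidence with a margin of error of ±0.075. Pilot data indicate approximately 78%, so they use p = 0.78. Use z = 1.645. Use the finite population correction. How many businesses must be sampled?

59

Unadjusted: n₀ = 1.645² × 0.78 × 0.22 / 0.075² ≈ 82.55, so n₀ = 83.
Finite population correction with N = 200: n = n₀ / (1 + (n₀−1)/N) = 83 / (1 + 82/200) = 83 / 1.4100 ≈ 58.87.
Rounding up, n = 59.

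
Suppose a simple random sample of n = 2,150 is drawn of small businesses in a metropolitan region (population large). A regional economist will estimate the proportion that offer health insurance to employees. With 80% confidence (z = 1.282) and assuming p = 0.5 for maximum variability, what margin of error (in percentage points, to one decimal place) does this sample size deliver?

SE(p̂) = √[p(1−p)/n] = √[0.2500/2150] = 0.01078.
E = z × SE = 1.282 × 0.01078 = 0.01382, or 1.4 percentage points.

1.4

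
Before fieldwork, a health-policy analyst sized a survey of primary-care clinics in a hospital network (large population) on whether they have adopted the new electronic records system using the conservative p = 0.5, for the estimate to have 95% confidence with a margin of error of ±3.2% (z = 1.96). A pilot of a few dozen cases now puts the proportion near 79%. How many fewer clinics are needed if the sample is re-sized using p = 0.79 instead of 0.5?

315

Conservative (p = 0.5): n = 1.96² × 0.25 / 0.032² ≈ 937.89 → 938.
Using p = 0.79: p(1−p) = 0.1659, so n = 1.96² × 0.1659 / 0.032² ≈ 622.38 → 623.
Reduction: 938 − 623 = 315.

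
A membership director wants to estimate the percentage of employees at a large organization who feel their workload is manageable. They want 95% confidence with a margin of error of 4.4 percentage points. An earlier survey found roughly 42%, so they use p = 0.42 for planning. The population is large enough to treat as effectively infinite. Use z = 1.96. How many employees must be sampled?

484

With p = 0.42, p(1−p) = 0.2436.
n = z²·p(1−p)/E² = 1.96² × 0.2436 / 0.044² = 3.8416 × 0.2436 / 0.001936 ≈ 483.37.
Rounding up gives n = 484.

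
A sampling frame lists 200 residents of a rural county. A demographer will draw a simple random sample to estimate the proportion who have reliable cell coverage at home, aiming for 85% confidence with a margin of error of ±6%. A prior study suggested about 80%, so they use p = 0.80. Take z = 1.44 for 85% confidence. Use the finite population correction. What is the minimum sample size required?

64

Unadjusted: n₀ = 1.44² × 0.80 × 0.20 / 0.060² ≈ 92.16, so n₀ = 93.
Finite population correction with N = 200: n = n₀ / (1 + (n₀−1)/N) = 93 / (1 + 92/200) = 93 / 1.4600 ≈ 63.70.
Rounding up, n = 64.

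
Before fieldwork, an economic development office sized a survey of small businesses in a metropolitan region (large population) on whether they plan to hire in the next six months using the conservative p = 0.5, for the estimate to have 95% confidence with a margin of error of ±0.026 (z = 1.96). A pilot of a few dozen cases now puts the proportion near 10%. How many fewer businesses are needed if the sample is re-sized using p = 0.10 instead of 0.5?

909

Conservative (p = 0.5): n = 1.96² × 0.25 / 0.026² ≈ 1420.71 → 1421.
Using p = 0.10: p(1−p) = 0.0900, so n = 1.96² × 0.0900 / 0.026² ≈ 511.46 → 512.
Reduction: 1421 − 512 = 909.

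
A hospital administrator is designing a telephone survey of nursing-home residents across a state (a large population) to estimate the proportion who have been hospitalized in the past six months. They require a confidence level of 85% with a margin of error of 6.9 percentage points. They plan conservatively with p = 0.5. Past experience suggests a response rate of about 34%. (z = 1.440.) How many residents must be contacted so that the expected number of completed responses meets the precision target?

321

Completed interviews needed: n₀ = 1.440² × 0.2500 / 0.069² ≈ 108.88 → 109.
At a 34% response rate, contacts needed = 109 / 0.34 ≈ 320.59 → 321.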